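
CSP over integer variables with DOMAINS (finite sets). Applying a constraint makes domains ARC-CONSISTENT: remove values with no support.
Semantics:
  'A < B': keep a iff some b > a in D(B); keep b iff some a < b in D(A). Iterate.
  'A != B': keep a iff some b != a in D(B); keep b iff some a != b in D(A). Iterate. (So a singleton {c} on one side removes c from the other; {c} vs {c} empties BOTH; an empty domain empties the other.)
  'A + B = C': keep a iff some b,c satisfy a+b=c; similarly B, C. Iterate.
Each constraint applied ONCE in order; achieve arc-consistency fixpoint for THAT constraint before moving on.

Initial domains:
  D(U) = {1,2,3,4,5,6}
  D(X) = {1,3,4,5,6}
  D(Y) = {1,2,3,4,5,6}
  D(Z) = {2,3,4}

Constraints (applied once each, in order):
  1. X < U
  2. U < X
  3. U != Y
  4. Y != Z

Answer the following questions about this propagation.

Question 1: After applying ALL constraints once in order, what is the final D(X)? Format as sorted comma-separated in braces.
Constraint 1 (X < U) on D(X)={1,3,4,5,6} D(U)={1,2,3,4,5,6}: X {1,3,4,5,6}->{1,3,4,5}; U {1,2,3,4,5,6}->{2,3,4,5,6}
Constraint 2 (U < X) on D(U)={2,3,4,5,6} D(X)={1,3,4,5}: U {2,3,4,5,6}->{2,3,4}; X {1,3,4,5}->{3,4,5}
Constraint 3 (U != Y) on D(U)={2,3,4} D(Y)={1,2,3,4,5,6}: no change
Constraint 4 (Y != Z) on D(Y)={1,2,3,4,5,6} D(Z)={2,3,4}: no change
So after all 4 constraints: D(X) = {3,4,5}

Answer: {3,4,5}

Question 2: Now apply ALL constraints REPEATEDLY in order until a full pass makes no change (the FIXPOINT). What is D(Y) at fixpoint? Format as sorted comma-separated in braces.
pass 0 (initial): D(Y)={1,2,3,4,5,6}
pass 1: U {1,2,3,4,5,6}->{2,3,4}; X {1,3,4,5,6}->{3,4,5}
pass 2: U {2,3,4}->{}; X {3,4,5}->{}; Y {1,2,3,4,5,6}->{}; Z {2,3,4}->{}
pass 3: no change
Fixpoint after 3 passes: D(Y) = {}

Answer: {}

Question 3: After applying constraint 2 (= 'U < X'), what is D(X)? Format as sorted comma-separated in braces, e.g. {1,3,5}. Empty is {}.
Answer: {3,4,5}

Derivation:
Constraint 1 (X < U) on D(X)={1,3,4,5,6} D(U)={1,2,3,4,5,6}: X {1,3,4,5,6}->{1,3,4,5}; U {1,2,3,4,5,6}->{2,3,4,5,6}
Constraint 2 (U < X) on D(U)={2,3,4,5,6} D(X)={1,3,4,5}: U {2,3,4,5,6}->{2,3,4}; X {1,3,4,5}->{3,4,5}
So after constraint 2: D(X) = {3,4,5}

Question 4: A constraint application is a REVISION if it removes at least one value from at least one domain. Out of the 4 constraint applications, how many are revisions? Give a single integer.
Constraint 1 (X < U) on D(X)={1,3,4,5,6} D(U)={1,2,3,4,5,6}: X {1,3,4,5,6}->{1,3,4,5}; U {1,2,3,4,5,6}->{2,3,4,5,6} => REVISION
Constraint 2 (U < X) on D(U)={2,3,4,5,6} D(X)={1,3,4,5}: U {2,3,4,5,6}->{2,3,4}; X {1,3,4,5}->{3,4,5} => REVISION
Constraint 3 (U != Y) on D(U)={2,3,4} D(Y)={1,2,3,4,5,6}: no change => not a revision
Constraint 4 (Y != Z) on D(Y)={1,2,3,4,5,6} D(Z)={2,3,4}: no change => not a revision
Total revisions = 2

Answer: 2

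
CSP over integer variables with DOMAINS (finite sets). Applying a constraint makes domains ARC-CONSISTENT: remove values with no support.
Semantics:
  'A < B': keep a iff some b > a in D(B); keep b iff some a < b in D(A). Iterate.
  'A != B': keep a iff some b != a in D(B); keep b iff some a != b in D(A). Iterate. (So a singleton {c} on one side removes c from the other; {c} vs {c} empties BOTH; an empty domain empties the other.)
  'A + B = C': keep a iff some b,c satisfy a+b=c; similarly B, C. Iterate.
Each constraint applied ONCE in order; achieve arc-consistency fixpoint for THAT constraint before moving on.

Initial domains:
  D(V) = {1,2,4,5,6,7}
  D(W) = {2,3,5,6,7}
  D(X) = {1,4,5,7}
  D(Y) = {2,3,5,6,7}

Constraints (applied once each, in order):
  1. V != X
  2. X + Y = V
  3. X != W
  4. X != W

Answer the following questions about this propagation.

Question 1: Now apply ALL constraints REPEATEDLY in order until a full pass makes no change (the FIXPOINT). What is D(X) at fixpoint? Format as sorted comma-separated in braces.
pass 0 (initial): D(X)={1,4,5,7}
pass 1: V {1,2,4,5,6,7}->{4,6,7}; X {1,4,5,7}->{1,4,5}; Y {2,3,5,6,7}->{2,3,5,6}
pass 2: no change
Fixpoint after 2 passes: D(X) = {1,4,5}

Answer: {1,4,5}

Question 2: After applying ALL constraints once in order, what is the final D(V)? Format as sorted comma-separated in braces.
Answer: {4,6,7}

Derivation:
Constraint 1 (V != X) on D(V)={1,2,4,5,6,7} D(X)={1,4,5,7}: no change
Constraint 2 (X + Y = V) on D(X)={1,4,5,7} D(Y)={2,3,5,6,7} D(V)={1,2,4,5,6,7}: X {1,4,5,7}->{1,4,5}; Y {2,3,5,6,7}->{2,3,5,6}; V {1,2,4,5,6,7}->{4,6,7}
Constraint 3 (X != W) on D(X)={1,4,5} D(W)={2,3,5,6,7}: no change
Constraint 4 (X != W) on D(X)={1,4,5} D(W)={2,3,5,6,7}: no change
So after all 4 constraints: D(V) = {4,6,7}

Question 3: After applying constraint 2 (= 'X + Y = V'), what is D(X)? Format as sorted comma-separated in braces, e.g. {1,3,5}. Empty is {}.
Constraint 1 (V != X) on D(V)={1,2,4,5,6,7} D(X)={1,4,5,7}: no change
Constraint 2 (X + Y = V) on D(X)={1,4,5,7} D(Y)={2,3,5,6,7} D(V)={1,2,4,5,6,7}: X {1,4,5,7}->{1,4,5}; Y {2,3,5,6,7}->{2,3,5,6}; V {1,2,4,5,6,7}->{4,6,7}
So after constraint 2: D(X) = {1,4,5}

Answer: {1,4,5}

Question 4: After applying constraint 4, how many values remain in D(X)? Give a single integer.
Answer: 3

Derivation:
Constraint 1 (V != X) on D(V)={1,2,4,5,6,7} D(X)={1,4,5,7}: no change
Constraint 2 (X + Y = V) on D(X)={1,4,5,7} D(Y)={2,3,5,6,7} D(V)={1,2,4,5,6,7}: X {1,4,5,7}->{1,4,5}; Y {2,3,5,6,7}->{2,3,5,6}; V {1,2,4,5,6,7}->{4,6,7}
Constraint 3 (X != W) on D(X)={1,4,5} D(W)={2,3,5,6,7}: no change
Constraint 4 (X != W) on D(X)={1,4,5} D(W)={2,3,5,6,7}: no change
So after constraint 4: D(X)={1,4,5}, size = 3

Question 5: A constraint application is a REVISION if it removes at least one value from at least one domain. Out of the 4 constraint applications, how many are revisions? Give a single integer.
Answer: 1

Derivation:
Constraint 1 (V != X) on D(V)={1,2,4,5,6,7} D(X)={1,4,5,7}: no change => not a revision
Constraint 2 (X + Y = V) on D(X)={1,4,5,7} D(Y)={2,3,5,6,7} D(V)={1,2,4,5,6,7}: X {1,4,5,7}->{1,4,5}; Y {2,3,5,6,7}->{2,3,5,6}; V {1,2,4,5,6,7}->{4,6,7} => REVISION
Constraint 3 (X != W) on D(X)={1,4,5} D(W)={2,3,5,6,7}: no change => not a revision
Constraint 4 (X != W) on D(X)={1,4,5} D(W)={2,3,5,6,7}: no change => not a revision
Total revisions = 1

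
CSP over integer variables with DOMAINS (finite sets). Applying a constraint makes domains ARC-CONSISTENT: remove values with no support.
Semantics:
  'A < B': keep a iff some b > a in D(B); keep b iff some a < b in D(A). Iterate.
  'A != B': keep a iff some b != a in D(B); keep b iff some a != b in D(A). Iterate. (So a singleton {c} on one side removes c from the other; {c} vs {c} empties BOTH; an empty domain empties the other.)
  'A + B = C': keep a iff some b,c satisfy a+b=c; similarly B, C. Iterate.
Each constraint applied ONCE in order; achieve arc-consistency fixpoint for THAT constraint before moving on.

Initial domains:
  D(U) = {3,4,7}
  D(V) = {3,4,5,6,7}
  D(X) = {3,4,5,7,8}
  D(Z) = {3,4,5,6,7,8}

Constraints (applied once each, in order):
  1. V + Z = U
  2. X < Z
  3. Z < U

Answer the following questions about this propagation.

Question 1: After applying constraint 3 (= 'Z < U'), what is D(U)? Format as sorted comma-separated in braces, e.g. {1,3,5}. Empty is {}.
Constraint 1 (V + Z = U) on D(V)={3,4,5,6,7} D(Z)={3,4,5,6,7,8} D(U)={3,4,7}: V {3,4,5,6,7}->{3,4}; Z {3,4,5,6,7,8}->{3,4}; U {3,4,7}->{7}
Constraint 2 (X < Z) on D(X)={3,4,5,7,8} D(Z)={3,4}: X {3,4,5,7,8}->{3}; Z {3,4}->{4}
Constraint 3 (Z < U) on D(Z)={4} D(U)={7}: no change
So after constraint 3: D(U) = {7}

Answer: {7}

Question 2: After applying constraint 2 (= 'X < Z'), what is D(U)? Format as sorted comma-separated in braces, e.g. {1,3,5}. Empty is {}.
Constraint 1 (V + Z = U) on D(V)={3,4,5,6,7} D(Z)={3,4,5,6,7,8} D(U)={3,4,7}: V {3,4,5,6,7}->{3,4}; Z {3,4,5,6,7,8}->{3,4}; U {3,4,7}->{7}
Constraint 2 (X < Z) on D(X)={3,4,5,7,8} D(Z)={3,4}: X {3,4,5,7,8}->{3}; Z {3,4}->{4}
So after constraint 2: D(U) = {7}

Answer: {7}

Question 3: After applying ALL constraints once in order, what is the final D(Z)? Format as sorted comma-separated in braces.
Answer: {4}

Derivation:
Constraint 1 (V + Z = U) on D(V)={3,4,5,6,7} D(Z)={3,4,5,6,7,8} D(U)={3,4,7}: V {3,4,5,6,7}->{3,4}; Z {3,4,5,6,7,8}->{3,4}; U {3,4,7}->{7}
Constraint 2 (X < Z) on D(X)={3,4,5,7,8} D(Z)={3,4}: X {3,4,5,7,8}->{3}; Z {3,4}->{4}
Constraint 3 (Z < U) on D(Z)={4} D(U)={7}: no change
So after all 3 constraints: D(Z) = {4}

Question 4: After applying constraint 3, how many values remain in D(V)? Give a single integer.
Answer: 2

Derivation:
Constraint 1 (V + Z = U) on D(V)={3,4,5,6,7} D(Z)={3,4,5,6,7,8} D(U)={3,4,7}: V {3,4,5,6,7}->{3,4}; Z {3,4,5,6,7,8}->{3,4}; U {3,4,7}->{7}
Constraint 2 (X < Z) on D(X)={3,4,5,7,8} D(Z)={3,4}: X {3,4,5,7,8}->{3}; Z {3,4}->{4}
Constraint 3 (Z < U) on D(Z)={4} D(U)={7}: no change
So after constraint 3: D(V)={3,4}, size = 2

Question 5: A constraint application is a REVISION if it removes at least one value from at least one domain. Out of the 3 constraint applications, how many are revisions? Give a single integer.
Constraint 1 (V + Z = U) on D(V)={3,4,5,6,7} D(Z)={3,4,5,6,7,8} D(U)={3,4,7}: V {3,4,5,6,7}->{3,4}; Z {3,4,5,6,7,8}->{3,4}; U {3,4,7}->{7} => REVISION
Constraint 2 (X < Z) on D(X)={3,4,5,7,8} D(Z)={3,4}: X {3,4,5,7,8}->{3}; Z {3,4}->{4} => REVISION
Constraint 3 (Z < U) on D(Z)={4} D(U)={7}: no change => not a revision
Total revisions = 2

Answer: 2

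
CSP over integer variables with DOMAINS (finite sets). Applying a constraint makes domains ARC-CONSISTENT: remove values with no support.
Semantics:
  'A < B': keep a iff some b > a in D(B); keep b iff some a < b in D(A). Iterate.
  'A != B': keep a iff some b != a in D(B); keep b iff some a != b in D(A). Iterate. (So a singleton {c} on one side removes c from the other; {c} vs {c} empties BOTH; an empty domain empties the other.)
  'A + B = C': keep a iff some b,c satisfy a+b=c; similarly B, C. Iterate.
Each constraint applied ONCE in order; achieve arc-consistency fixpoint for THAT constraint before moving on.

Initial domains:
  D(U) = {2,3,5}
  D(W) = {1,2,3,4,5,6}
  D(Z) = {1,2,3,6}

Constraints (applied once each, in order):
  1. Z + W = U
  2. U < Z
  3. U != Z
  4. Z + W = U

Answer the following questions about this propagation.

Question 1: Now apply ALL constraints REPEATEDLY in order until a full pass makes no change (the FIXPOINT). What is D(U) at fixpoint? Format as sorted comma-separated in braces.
Answer: {}

Derivation:
pass 0 (initial): D(U)={2,3,5}
pass 1: U {2,3,5}->{}; W {1,2,3,4,5,6}->{}; Z {1,2,3,6}->{}
pass 2: no change
Fixpoint after 2 passes: D(U) = {}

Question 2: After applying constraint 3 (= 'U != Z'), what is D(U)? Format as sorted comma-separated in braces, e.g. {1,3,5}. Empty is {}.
Constraint 1 (Z + W = U) on D(Z)={1,2,3,6} D(W)={1,2,3,4,5,6} D(U)={2,3,5}: Z {1,2,3,6}->{1,2,3}; W {1,2,3,4,5,6}->{1,2,3,4}
Constraint 2 (U < Z) on D(U)={2,3,5} D(Z)={1,2,3}: U {2,3,5}->{2}; Z {1,2,3}->{3}
Constraint 3 (U != Z) on D(U)={2} D(Z)={3}: no change
So after constraint 3: D(U) = {2}

Answer: {2}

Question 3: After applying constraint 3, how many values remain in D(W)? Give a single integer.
Constraint 1 (Z + W = U) on D(Z)={1,2,3,6} D(W)={1,2,3,4,5,6} D(U)={2,3,5}: Z {1,2,3,6}->{1,2,3}; W {1,2,3,4,5,6}->{1,2,3,4}
Constraint 2 (U < Z) on D(U)={2,3,5} D(Z)={1,2,3}: U {2,3,5}->{2}; Z {1,2,3}->{3}
Constraint 3 (U != Z) on D(U)={2} D(Z)={3}: no change
So after constraint 3: D(W)={1,2,3,4}, size = 4

Answer: 4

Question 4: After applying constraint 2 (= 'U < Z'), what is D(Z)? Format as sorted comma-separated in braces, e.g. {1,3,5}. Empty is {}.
Answer: {3}

Derivation:
Constraint 1 (Z + W = U) on D(Z)={1,2,3,6} D(W)={1,2,3,4,5,6} D(U)={2,3,5}: Z {1,2,3,6}->{1,2,3}; W {1,2,3,4,5,6}->{1,2,3,4}
Constraint 2 (U < Z) on D(U)={2,3,5} D(Z)={1,2,3}: U {2,3,5}->{2}; Z {1,2,3}->{3}
So after constraint 2: D(Z) = {3}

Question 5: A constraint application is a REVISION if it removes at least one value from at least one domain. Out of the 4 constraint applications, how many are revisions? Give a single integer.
Answer: 3

Derivation:
Constraint 1 (Z + W = U) on D(Z)={1,2,3,6} D(W)={1,2,3,4,5,6} D(U)={2,3,5}: Z {1,2,3,6}->{1,2,3}; W {1,2,3,4,5,6}->{1,2,3,4} => REVISION
Constraint 2 (U < Z) on D(U)={2,3,5} D(Z)={1,2,3}: U {2,3,5}->{2}; Z {1,2,3}->{3} => REVISION
Constraint 3 (U != Z) on D(U)={2} D(Z)={3}: no change => not a revision
Constraint 4 (Z + W = U) on D(Z)={3} D(W)={1,2,3,4} D(U)={2}: Z {3}->{}; W {1,2,3,4}->{}; U {2}->{} => REVISION
Total revisions = 3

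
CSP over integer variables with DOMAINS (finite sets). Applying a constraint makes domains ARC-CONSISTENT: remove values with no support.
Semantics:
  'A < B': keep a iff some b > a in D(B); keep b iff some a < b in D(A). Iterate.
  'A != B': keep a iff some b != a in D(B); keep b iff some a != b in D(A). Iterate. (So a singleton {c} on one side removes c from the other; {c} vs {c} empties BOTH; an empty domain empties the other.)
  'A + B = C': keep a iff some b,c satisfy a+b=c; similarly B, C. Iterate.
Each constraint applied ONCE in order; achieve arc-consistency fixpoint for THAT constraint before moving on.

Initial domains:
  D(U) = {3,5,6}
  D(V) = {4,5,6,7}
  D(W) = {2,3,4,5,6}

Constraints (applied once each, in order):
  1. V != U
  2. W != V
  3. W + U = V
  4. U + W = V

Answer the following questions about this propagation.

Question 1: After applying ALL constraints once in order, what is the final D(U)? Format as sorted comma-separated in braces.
Answer: {3,5}

Derivation:
Constraint 1 (V != U) on D(V)={4,5,6,7} D(U)={3,5,6}: no change
Constraint 2 (W != V) on D(W)={2,3,4,5,6} D(V)={4,5,6,7}: no change
Constraint 3 (W + U = V) on D(W)={2,3,4,5,6} D(U)={3,5,6} D(V)={4,5,6,7}: W {2,3,4,5,6}->{2,3,4}; U {3,5,6}->{3,5}; V {4,5,6,7}->{5,6,7}
Constraint 4 (U + W = V) on D(U)={3,5} D(W)={2,3,4} D(V)={5,6,7}: no change
So after all 4 constraints: D(U) = {3,5}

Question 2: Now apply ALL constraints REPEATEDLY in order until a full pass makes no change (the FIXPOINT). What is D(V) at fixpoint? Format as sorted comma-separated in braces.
pass 0 (initial): D(V)={4,5,6,7}
pass 1: U {3,5,6}->{3,5}; V {4,5,6,7}->{5,6,7}; W {2,3,4,5,6}->{2,3,4}
pass 2: no change
Fixpoint after 2 passes: D(V) = {5,6,7}

Answer: {5,6,7}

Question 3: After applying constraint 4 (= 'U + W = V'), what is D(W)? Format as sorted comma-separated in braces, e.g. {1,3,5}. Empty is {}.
Constraint 1 (V != U) on D(V)={4,5,6,7} D(U)={3,5,6}: no change
Constraint 2 (W != V) on D(W)={2,3,4,5,6} D(V)={4,5,6,7}: no change
Constraint 3 (W + U = V) on D(W)={2,3,4,5,6} D(U)={3,5,6} D(V)={4,5,6,7}: W {2,3,4,5,6}->{2,3,4}; U {3,5,6}->{3,5}; V {4,5,6,7}->{5,6,7}
Constraint 4 (U + W = V) on D(U)={3,5} D(W)={2,3,4} D(V)={5,6,7}: no change
So after constraint 4: D(W) = {2,3,4}

Answer: {2,3,4}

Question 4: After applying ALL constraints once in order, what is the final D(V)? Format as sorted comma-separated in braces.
Constraint 1 (V != U) on D(V)={4,5,6,7} D(U)={3,5,6}: no change
Constraint 2 (W != V) on D(W)={2,3,4,5,6} D(V)={4,5,6,7}: no change
Constraint 3 (W + U = V) on D(W)={2,3,4,5,6} D(U)={3,5,6} D(V)={4,5,6,7}: W {2,3,4,5,6}->{2,3,4}; U {3,5,6}->{3,5}; V {4,5,6,7}->{5,6,7}
Constraint 4 (U + W = V) on D(U)={3,5} D(W)={2,3,4} D(V)={5,6,7}: no change
So after all 4 constraints: D(V) = {5,6,7}

Answer: {5,6,7}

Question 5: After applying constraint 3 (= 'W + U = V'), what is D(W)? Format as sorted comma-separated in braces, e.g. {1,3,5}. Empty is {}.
Answer: {2,3,4}

Derivation:
Constraint 1 (V != U) on D(V)={4,5,6,7} D(U)={3,5,6}: no change
Constraint 2 (W != V) on D(W)={2,3,4,5,6} D(V)={4,5,6,7}: no change
Constraint 3 (W + U = V) on D(W)={2,3,4,5,6} D(U)={3,5,6} D(V)={4,5,6,7}: W {2,3,4,5,6}->{2,3,4}; U {3,5,6}->{3,5}; V {4,5,6,7}->{5,6,7}
So after constraint 3: D(W) = {2,3,4}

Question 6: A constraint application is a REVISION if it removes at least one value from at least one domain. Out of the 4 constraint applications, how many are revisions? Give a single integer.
Constraint 1 (V != U) on D(V)={4,5,6,7} D(U)={3,5,6}: no change => not a revision
Constraint 2 (W != V) on D(W)={2,3,4,5,6} D(V)={4,5,6,7}: no change => not a revision
Constraint 3 (W + U = V) on D(W)={2,3,4,5,6} D(U)={3,5,6} D(V)={4,5,6,7}: W {2,3,4,5,6}->{2,3,4}; U {3,5,6}->{3,5}; V {4,5,6,7}->{5,6,7} => REVISION
Constraint 4 (U + W = V) on D(U)={3,5} D(W)={2,3,4} D(V)={5,6,7}: no change => not a revision
Total revisions = 1

Answer: 1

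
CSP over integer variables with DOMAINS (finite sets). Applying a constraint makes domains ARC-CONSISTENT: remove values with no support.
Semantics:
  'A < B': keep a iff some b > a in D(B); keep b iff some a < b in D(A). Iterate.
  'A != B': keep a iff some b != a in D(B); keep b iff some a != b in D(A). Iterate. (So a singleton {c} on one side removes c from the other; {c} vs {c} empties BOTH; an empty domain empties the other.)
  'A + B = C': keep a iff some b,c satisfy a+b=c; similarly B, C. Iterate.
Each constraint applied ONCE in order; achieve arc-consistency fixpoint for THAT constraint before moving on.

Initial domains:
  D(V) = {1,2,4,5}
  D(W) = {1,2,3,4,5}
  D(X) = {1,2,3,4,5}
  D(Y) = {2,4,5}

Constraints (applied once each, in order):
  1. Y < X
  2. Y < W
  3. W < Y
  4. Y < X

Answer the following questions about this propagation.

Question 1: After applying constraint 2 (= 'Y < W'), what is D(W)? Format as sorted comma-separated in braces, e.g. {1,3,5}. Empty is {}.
Constraint 1 (Y < X) on D(Y)={2,4,5} D(X)={1,2,3,4,5}: Y {2,4,5}->{2,4}; X {1,2,3,4,5}->{3,4,5}
Constraint 2 (Y < W) on D(Y)={2,4} D(W)={1,2,3,4,5}: W {1,2,3,4,5}->{3,4,5}
So after constraint 2: D(W) = {3,4,5}

Answer: {3,4,5}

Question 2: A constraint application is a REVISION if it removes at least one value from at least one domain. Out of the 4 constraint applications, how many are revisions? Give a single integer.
Constraint 1 (Y < X) on D(Y)={2,4,5} D(X)={1,2,3,4,5}: Y {2,4,5}->{2,4}; X {1,2,3,4,5}->{3,4,5} => REVISION
Constraint 2 (Y < W) on D(Y)={2,4} D(W)={1,2,3,4,5}: W {1,2,3,4,5}->{3,4,5} => REVISION
Constraint 3 (W < Y) on D(W)={3,4,5} D(Y)={2,4}: W {3,4,5}->{3}; Y {2,4}->{4} => REVISION
Constraint 4 (Y < X) on D(Y)={4} D(X)={3,4,5}: X {3,4,5}->{5} => REVISION
Total revisions = 4

Answer: 4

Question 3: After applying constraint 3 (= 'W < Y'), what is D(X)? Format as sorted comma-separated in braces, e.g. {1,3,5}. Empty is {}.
Answer: {3,4,5}

Derivation:
Constraint 1 (Y < X) on D(Y)={2,4,5} D(X)={1,2,3,4,5}: Y {2,4,5}->{2,4}; X {1,2,3,4,5}->{3,4,5}
Constraint 2 (Y < W) on D(Y)={2,4} D(W)={1,2,3,4,5}: W {1,2,3,4,5}->{3,4,5}
Constraint 3 (W < Y) on D(W)={3,4,5} D(Y)={2,4}: W {3,4,5}->{3}; Y {2,4}->{4}
So after constraint 3: D(X) = {3,4,5}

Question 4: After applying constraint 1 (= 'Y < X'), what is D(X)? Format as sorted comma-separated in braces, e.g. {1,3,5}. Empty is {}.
Answer: {3,4,5}

Derivation:
Constraint 1 (Y < X) on D(Y)={2,4,5} D(X)={1,2,3,4,5}: Y {2,4,5}->{2,4}; X {1,2,3,4,5}->{3,4,5}
So after constraint 1: D(X) = {3,4,5}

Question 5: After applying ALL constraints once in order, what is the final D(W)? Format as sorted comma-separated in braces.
Answer: {3}

Derivation:
Constraint 1 (Y < X) on D(Y)={2,4,5} D(X)={1,2,3,4,5}: Y {2,4,5}->{2,4}; X {1,2,3,4,5}->{3,4,5}
Constraint 2 (Y < W) on D(Y)={2,4} D(W)={1,2,3,4,5}: W {1,2,3,4,5}->{3,4,5}
Constraint 3 (W < Y) on D(W)={3,4,5} D(Y)={2,4}: W {3,4,5}->{3}; Y {2,4}->{4}
Constraint 4 (Y < X) on D(Y)={4} D(X)={3,4,5}: X {3,4,5}->{5}
So after all 4 constraints: D(W) = {3}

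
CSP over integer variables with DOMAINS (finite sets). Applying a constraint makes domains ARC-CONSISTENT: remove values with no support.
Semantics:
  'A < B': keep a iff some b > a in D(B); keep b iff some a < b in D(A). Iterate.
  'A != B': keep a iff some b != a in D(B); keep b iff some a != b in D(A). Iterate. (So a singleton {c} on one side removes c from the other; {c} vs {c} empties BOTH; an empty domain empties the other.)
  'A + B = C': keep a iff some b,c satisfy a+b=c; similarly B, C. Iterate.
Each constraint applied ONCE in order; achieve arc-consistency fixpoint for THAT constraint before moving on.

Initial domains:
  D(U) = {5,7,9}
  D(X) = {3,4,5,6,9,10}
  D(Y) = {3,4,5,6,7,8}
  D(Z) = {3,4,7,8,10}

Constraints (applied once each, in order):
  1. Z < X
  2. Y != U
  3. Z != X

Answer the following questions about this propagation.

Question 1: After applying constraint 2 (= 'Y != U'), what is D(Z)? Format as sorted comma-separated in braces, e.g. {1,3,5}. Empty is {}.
Answer: {3,4,7,8}

Derivation:
Constraint 1 (Z < X) on D(Z)={3,4,7,8,10} D(X)={3,4,5,6,9,10}: Z {3,4,7,8,10}->{3,4,7,8}; X {3,4,5,6,9,10}->{4,5,6,9,10}
Constraint 2 (Y != U) on D(Y)={3,4,5,6,7,8} D(U)={5,7,9}: no change
So after constraint 2: D(Z) = {3,4,7,8}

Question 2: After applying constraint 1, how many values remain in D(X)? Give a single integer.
Constraint 1 (Z < X) on D(Z)={3,4,7,8,10} D(X)={3,4,5,6,9,10}: Z {3,4,7,8,10}->{3,4,7,8}; X {3,4,5,6,9,10}->{4,5,6,9,10}
So after constraint 1: D(X)={4,5,6,9,10}, size = 5

Answer: 5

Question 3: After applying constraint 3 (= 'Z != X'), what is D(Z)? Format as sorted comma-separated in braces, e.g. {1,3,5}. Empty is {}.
Constraint 1 (Z < X) on D(Z)={3,4,7,8,10} D(X)={3,4,5,6,9,10}: Z {3,4,7,8,10}->{3,4,7,8}; X {3,4,5,6,9,10}->{4,5,6,9,10}
Constraint 2 (Y != U) on D(Y)={3,4,5,6,7,8} D(U)={5,7,9}: no change
Constraint 3 (Z != X) on D(Z)={3,4,7,8} D(X)={4,5,6,9,10}: no change
So after constraint 3: D(Z) = {3,4,7,8}

Answer: {3,4,7,8}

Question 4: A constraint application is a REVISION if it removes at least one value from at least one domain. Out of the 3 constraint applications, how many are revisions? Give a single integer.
Constraint 1 (Z < X) on D(Z)={3,4,7,8,10} D(X)={3,4,5,6,9,10}: Z {3,4,7,8,10}->{3,4,7,8}; X {3,4,5,6,9,10}->{4,5,6,9,10} => REVISION
Constraint 2 (Y != U) on D(Y)={3,4,5,6,7,8} D(U)={5,7,9}: no change => not a revision
Constraint 3 (Z != X) on D(Z)={3,4,7,8} D(X)={4,5,6,9,10}: no change => not a revision
Total revisions = 1

Answer: 1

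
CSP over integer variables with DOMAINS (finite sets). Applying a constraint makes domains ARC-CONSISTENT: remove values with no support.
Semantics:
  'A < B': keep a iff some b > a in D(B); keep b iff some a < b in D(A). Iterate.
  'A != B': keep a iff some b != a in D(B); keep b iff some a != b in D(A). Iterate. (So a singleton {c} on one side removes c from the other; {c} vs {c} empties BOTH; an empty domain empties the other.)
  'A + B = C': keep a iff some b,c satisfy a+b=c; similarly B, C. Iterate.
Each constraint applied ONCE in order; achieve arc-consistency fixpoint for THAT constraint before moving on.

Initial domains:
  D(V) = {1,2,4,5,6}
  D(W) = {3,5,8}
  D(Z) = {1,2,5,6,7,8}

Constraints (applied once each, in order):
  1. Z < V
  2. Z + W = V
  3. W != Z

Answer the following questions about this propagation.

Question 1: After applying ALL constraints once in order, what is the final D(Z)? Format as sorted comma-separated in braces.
Answer: {1,2}

Derivation:
Constraint 1 (Z < V) on D(Z)={1,2,5,6,7,8} D(V)={1,2,4,5,6}: Z {1,2,5,6,7,8}->{1,2,5}; V {1,2,4,5,6}->{2,4,5,6}
Constraint 2 (Z + W = V) on D(Z)={1,2,5} D(W)={3,5,8} D(V)={2,4,5,6}: Z {1,2,5}->{1,2}; W {3,5,8}->{3,5}; V {2,4,5,6}->{4,5,6}
Constraint 3 (W != Z) on D(W)={3,5} D(Z)={1,2}: no change
So after all 3 constraints: D(Z) = {1,2}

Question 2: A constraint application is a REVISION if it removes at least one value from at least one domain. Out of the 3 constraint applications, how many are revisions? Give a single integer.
Constraint 1 (Z < V) on D(Z)={1,2,5,6,7,8} D(V)={1,2,4,5,6}: Z {1,2,5,6,7,8}->{1,2,5}; V {1,2,4,5,6}->{2,4,5,6} => REVISION
Constraint 2 (Z + W = V) on D(Z)={1,2,5} D(W)={3,5,8} D(V)={2,4,5,6}: Z {1,2,5}->{1,2}; W {3,5,8}->{3,5}; V {2,4,5,6}->{4,5,6} => REVISION
Constraint 3 (W != Z) on D(W)={3,5} D(Z)={1,2}: no change => not a revision
Total revisions = 2

Answer: 2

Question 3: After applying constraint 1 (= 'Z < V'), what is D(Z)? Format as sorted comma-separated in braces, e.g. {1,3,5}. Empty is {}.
Answer: {1,2,5}

Derivation:
Constraint 1 (Z < V) on D(Z)={1,2,5,6,7,8} D(V)={1,2,4,5,6}: Z {1,2,5,6,7,8}->{1,2,5}; V {1,2,4,5,6}->{2,4,5,6}
So after constraint 1: D(Z) = {1,2,5}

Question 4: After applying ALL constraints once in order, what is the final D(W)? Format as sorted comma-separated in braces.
Answer: {3,5}

Derivation:
Constraint 1 (Z < V) on D(Z)={1,2,5,6,7,8} D(V)={1,2,4,5,6}: Z {1,2,5,6,7,8}->{1,2,5}; V {1,2,4,5,6}->{2,4,5,6}
Constraint 2 (Z + W = V) on D(Z)={1,2,5} D(W)={3,5,8} D(V)={2,4,5,6}: Z {1,2,5}->{1,2}; W {3,5,8}->{3,5}; V {2,4,5,6}->{4,5,6}
Constraint 3 (W != Z) on D(W)={3,5} D(Z)={1,2}: no change
So after all 3 constraints: D(W) = {3,5}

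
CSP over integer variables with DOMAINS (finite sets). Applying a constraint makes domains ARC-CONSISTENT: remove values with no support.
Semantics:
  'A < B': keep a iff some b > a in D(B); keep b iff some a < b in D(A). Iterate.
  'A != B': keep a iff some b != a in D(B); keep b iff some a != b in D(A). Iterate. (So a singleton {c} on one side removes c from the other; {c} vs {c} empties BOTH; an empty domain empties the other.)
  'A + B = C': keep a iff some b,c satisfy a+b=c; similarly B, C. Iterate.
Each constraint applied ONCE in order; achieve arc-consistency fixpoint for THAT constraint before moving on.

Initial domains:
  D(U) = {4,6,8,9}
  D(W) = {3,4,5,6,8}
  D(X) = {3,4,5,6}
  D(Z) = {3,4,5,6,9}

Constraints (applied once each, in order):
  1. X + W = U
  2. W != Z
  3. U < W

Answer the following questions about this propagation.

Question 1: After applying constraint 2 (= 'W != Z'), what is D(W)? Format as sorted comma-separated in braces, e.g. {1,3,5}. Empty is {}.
Constraint 1 (X + W = U) on D(X)={3,4,5,6} D(W)={3,4,5,6,8} D(U)={4,6,8,9}: W {3,4,5,6,8}->{3,4,5,6}; U {4,6,8,9}->{6,8,9}
Constraint 2 (W != Z) on D(W)={3,4,5,6} D(Z)={3,4,5,6,9}: no change
So after constraint 2: D(W) = {3,4,5,6}

Answer: {3,4,5,6}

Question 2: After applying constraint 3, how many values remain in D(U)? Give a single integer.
Answer: 0

Derivation:
Constraint 1 (X + W = U) on D(X)={3,4,5,6} D(W)={3,4,5,6,8} D(U)={4,6,8,9}: W {3,4,5,6,8}->{3,4,5,6}; U {4,6,8,9}->{6,8,9}
Constraint 2 (W != Z) on D(W)={3,4,5,6} D(Z)={3,4,5,6,9}: no change
Constraint 3 (U < W) on D(U)={6,8,9} D(W)={3,4,5,6}: U {6,8,9}->{}; W {3,4,5,6}->{}
So after constraint 3: D(U)={}, size = 0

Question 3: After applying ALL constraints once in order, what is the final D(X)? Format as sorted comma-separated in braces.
Answer: {3,4,5,6}

Derivation:
Constraint 1 (X + W = U) on D(X)={3,4,5,6} D(W)={3,4,5,6,8} D(U)={4,6,8,9}: W {3,4,5,6,8}->{3,4,5,6}; U {4,6,8,9}->{6,8,9}
Constraint 2 (W != Z) on D(W)={3,4,5,6} D(Z)={3,4,5,6,9}: no change
Constraint 3 (U < W) on D(U)={6,8,9} D(W)={3,4,5,6}: U {6,8,9}->{}; W {3,4,5,6}->{}
So after all 3 constraints: D(X) = {3,4,5,6}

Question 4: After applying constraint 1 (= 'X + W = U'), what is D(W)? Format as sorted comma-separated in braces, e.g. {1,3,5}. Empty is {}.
Answer: {3,4,5,6}

Derivation:
Constraint 1 (X + W = U) on D(X)={3,4,5,6} D(W)={3,4,5,6,8} D(U)={4,6,8,9}: W {3,4,5,6,8}->{3,4,5,6}; U {4,6,8,9}->{6,8,9}
So after constraint 1: D(W) = {3,4,5,6}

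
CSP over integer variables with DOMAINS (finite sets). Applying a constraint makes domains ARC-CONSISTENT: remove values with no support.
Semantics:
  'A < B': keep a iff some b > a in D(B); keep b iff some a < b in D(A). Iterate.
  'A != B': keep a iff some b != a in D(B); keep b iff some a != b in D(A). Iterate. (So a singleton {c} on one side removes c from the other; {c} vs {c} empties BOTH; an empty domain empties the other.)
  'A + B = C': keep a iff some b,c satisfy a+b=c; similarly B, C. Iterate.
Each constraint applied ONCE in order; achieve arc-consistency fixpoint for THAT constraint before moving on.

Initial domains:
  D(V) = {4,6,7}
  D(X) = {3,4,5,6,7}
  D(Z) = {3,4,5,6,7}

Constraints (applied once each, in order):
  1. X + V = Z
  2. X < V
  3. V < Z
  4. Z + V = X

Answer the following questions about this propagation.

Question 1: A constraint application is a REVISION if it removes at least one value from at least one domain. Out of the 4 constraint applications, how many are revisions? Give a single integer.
Constraint 1 (X + V = Z) on D(X)={3,4,5,6,7} D(V)={4,6,7} D(Z)={3,4,5,6,7}: X {3,4,5,6,7}->{3}; V {4,6,7}->{4}; Z {3,4,5,6,7}->{7} => REVISION
Constraint 2 (X < V) on D(X)={3} D(V)={4}: no change => not a revision
Constraint 3 (V < Z) on D(V)={4} D(Z)={7}: no change => not a revision
Constraint 4 (Z + V = X) on D(Z)={7} D(V)={4} D(X)={3}: Z {7}->{}; V {4}->{}; X {3}->{} => REVISION
Total revisions = 2

Answer: 2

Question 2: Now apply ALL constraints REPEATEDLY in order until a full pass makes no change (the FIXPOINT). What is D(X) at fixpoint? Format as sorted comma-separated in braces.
Answer: {}

Derivation:
pass 0 (initial): D(X)={3,4,5,6,7}
pass 1: V {4,6,7}->{}; X {3,4,5,6,7}->{}; Z {3,4,5,6,7}->{}
pass 2: no change
Fixpoint after 2 passes: D(X) = {}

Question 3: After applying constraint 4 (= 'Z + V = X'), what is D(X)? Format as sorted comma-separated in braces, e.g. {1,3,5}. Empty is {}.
Constraint 1 (X + V = Z) on D(X)={3,4,5,6,7} D(V)={4,6,7} D(Z)={3,4,5,6,7}: X {3,4,5,6,7}->{3}; V {4,6,7}->{4}; Z {3,4,5,6,7}->{7}
Constraint 2 (X < V) on D(X)={3} D(V)={4}: no change
Constraint 3 (V < Z) on D(V)={4} D(Z)={7}: no change
Constraint 4 (Z + V = X) on D(Z)={7} D(V)={4} D(X)={3}: Z {7}->{}; V {4}->{}; X {3}->{}
So after constraint 4: D(X) = {}

Answer: {}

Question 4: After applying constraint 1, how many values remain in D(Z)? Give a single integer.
Answer: 1

Derivation:
Constraint 1 (X + V = Z) on D(X)={3,4,5,6,7} D(V)={4,6,7} D(Z)={3,4,5,6,7}: X {3,4,5,6,7}->{3}; V {4,6,7}->{4}; Z {3,4,5,6,7}->{7}
So after constraint 1: D(Z)={7}, size = 1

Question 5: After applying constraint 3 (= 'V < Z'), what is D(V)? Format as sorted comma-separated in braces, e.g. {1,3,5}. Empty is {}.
Answer: {4}

Derivation:
Constraint 1 (X + V = Z) on D(X)={3,4,5,6,7} D(V)={4,6,7} D(Z)={3,4,5,6,7}: X {3,4,5,6,7}->{3}; V {4,6,7}->{4}; Z {3,4,5,6,7}->{7}
Constraint 2 (X < V) on D(X)={3} D(V)={4}: no change
Constraint 3 (V < Z) on D(V)={4} D(Z)={7}: no change
So after constraint 3: D(V) = {4}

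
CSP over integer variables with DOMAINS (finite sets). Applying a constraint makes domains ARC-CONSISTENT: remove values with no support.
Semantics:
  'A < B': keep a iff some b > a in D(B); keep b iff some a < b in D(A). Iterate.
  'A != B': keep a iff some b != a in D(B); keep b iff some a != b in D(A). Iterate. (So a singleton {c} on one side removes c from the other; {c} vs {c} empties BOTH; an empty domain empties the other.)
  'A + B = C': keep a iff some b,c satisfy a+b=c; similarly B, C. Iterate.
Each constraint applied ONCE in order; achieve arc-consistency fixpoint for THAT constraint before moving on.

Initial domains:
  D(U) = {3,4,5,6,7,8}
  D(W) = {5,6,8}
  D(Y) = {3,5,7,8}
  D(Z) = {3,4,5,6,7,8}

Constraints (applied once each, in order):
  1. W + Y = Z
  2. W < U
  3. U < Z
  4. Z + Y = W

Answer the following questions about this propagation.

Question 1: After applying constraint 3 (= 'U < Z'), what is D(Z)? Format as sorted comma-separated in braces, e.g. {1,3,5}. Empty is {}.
Answer: {8}

Derivation:
Constraint 1 (W + Y = Z) on D(W)={5,6,8} D(Y)={3,5,7,8} D(Z)={3,4,5,6,7,8}: W {5,6,8}->{5}; Y {3,5,7,8}->{3}; Z {3,4,5,6,7,8}->{8}
Constraint 2 (W < U) on D(W)={5} D(U)={3,4,5,6,7,8}: U {3,4,5,6,7,8}->{6,7,8}
Constraint 3 (U < Z) on D(U)={6,7,8} D(Z)={8}: U {6,7,8}->{6,7}
So after constraint 3: D(Z) = {8}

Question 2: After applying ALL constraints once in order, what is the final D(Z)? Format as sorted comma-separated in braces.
Answer: {}

Derivation:
Constraint 1 (W + Y = Z) on D(W)={5,6,8} D(Y)={3,5,7,8} D(Z)={3,4,5,6,7,8}: W {5,6,8}->{5}; Y {3,5,7,8}->{3}; Z {3,4,5,6,7,8}->{8}
Constraint 2 (W < U) on D(W)={5} D(U)={3,4,5,6,7,8}: U {3,4,5,6,7,8}->{6,7,8}
Constraint 3 (U < Z) on D(U)={6,7,8} D(Z)={8}: U {6,7,8}->{6,7}
Constraint 4 (Z + Y = W) on D(Z)={8} D(Y)={3} D(W)={5}: Z {8}->{}; Y {3}->{}; W {5}->{}
So after all 4 constraints: D(Z) = {}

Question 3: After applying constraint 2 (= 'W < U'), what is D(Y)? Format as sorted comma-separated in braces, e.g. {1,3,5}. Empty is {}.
Constraint 1 (W + Y = Z) on D(W)={5,6,8} D(Y)={3,5,7,8} D(Z)={3,4,5,6,7,8}: W {5,6,8}->{5}; Y {3,5,7,8}->{3}; Z {3,4,5,6,7,8}->{8}
Constraint 2 (W < U) on D(W)={5} D(U)={3,4,5,6,7,8}: U {3,4,5,6,7,8}->{6,7,8}
So after constraint 2: D(Y) = {3}

Answer: {3}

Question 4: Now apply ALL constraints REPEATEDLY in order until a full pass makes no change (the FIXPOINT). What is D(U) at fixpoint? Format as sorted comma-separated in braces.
pass 0 (initial): D(U)={3,4,5,6,7,8}
pass 1: U {3,4,5,6,7,8}->{6,7}; W {5,6,8}->{}; Y {3,5,7,8}->{}; Z {3,4,5,6,7,8}->{}
pass 2: U {6,7}->{}
pass 3: no change
Fixpoint after 3 passes: D(U) = {}

Answer: {}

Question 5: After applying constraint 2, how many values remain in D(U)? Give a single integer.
Constraint 1 (W + Y = Z) on D(W)={5,6,8} D(Y)={3,5,7,8} D(Z)={3,4,5,6,7,8}: W {5,6,8}->{5}; Y {3,5,7,8}->{3}; Z {3,4,5,6,7,8}->{8}
Constraint 2 (W < U) on D(W)={5} D(U)={3,4,5,6,7,8}: U {3,4,5,6,7,8}->{6,7,8}
So after constraint 2: D(U)={6,7,8}, size = 3

Answer: 3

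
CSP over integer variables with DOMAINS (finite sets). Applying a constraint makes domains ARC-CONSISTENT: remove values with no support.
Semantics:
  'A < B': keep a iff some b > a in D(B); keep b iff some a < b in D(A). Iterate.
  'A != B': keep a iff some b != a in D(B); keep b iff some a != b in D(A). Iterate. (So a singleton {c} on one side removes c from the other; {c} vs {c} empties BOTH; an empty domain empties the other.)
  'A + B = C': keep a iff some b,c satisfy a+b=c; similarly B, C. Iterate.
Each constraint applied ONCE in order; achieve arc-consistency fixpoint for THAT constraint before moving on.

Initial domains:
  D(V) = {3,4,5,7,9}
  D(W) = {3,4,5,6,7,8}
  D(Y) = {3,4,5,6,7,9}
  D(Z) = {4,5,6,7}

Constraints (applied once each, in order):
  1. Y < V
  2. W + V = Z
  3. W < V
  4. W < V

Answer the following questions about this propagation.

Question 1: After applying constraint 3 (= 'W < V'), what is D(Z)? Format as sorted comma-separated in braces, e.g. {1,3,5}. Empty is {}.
Answer: {7}

Derivation:
Constraint 1 (Y < V) on D(Y)={3,4,5,6,7,9} D(V)={3,4,5,7,9}: Y {3,4,5,6,7,9}->{3,4,5,6,7}; V {3,4,5,7,9}->{4,5,7,9}
Constraint 2 (W + V = Z) on D(W)={3,4,5,6,7,8} D(V)={4,5,7,9} D(Z)={4,5,6,7}: W {3,4,5,6,7,8}->{3}; V {4,5,7,9}->{4}; Z {4,5,6,7}->{7}
Constraint 3 (W < V) on D(W)={3} D(V)={4}: no change
So after constraint 3: D(Z) = {7}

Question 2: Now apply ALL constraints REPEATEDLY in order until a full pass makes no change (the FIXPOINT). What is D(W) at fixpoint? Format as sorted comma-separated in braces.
pass 0 (initial): D(W)={3,4,5,6,7,8}
pass 1: V {3,4,5,7,9}->{4}; W {3,4,5,6,7,8}->{3}; Y {3,4,5,6,7,9}->{3,4,5,6,7}; Z {4,5,6,7}->{7}
pass 2: Y {3,4,5,6,7}->{3}
pass 3: no change
Fixpoint after 3 passes: D(W) = {3}

Answer: {3}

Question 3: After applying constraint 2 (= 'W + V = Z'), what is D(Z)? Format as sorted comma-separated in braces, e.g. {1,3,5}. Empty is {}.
Answer: {7}

Derivation:
Constraint 1 (Y < V) on D(Y)={3,4,5,6,7,9} D(V)={3,4,5,7,9}: Y {3,4,5,6,7,9}->{3,4,5,6,7}; V {3,4,5,7,9}->{4,5,7,9}
Constraint 2 (W + V = Z) on D(W)={3,4,5,6,7,8} D(V)={4,5,7,9} D(Z)={4,5,6,7}: W {3,4,5,6,7,8}->{3}; V {4,5,7,9}->{4}; Z {4,5,6,7}->{7}
So after constraint 2: D(Z) = {7}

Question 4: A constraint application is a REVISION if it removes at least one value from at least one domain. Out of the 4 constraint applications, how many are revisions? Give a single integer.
Constraint 1 (Y < V) on D(Y)={3,4,5,6,7,9} D(V)={3,4,5,7,9}: Y {3,4,5,6,7,9}->{3,4,5,6,7}; V {3,4,5,7,9}->{4,5,7,9} => REVISION
Constraint 2 (W + V = Z) on D(W)={3,4,5,6,7,8} D(V)={4,5,7,9} D(Z)={4,5,6,7}: W {3,4,5,6,7,8}->{3}; V {4,5,7,9}->{4}; Z {4,5,6,7}->{7} => REVISION
Constraint 3 (W < V) on D(W)={3} D(V)={4}: no change => not a revision
Constraint 4 (W < V) on D(W)={3} D(V)={4}: no change => not a revision
Total revisions = 2

Answer: 2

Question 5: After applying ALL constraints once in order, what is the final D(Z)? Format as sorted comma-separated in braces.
Constraint 1 (Y < V) on D(Y)={3,4,5,6,7,9} D(V)={3,4,5,7,9}: Y {3,4,5,6,7,9}->{3,4,5,6,7}; V {3,4,5,7,9}->{4,5,7,9}
Constraint 2 (W + V = Z) on D(W)={3,4,5,6,7,8} D(V)={4,5,7,9} D(Z)={4,5,6,7}: W {3,4,5,6,7,8}->{3}; V {4,5,7,9}->{4}; Z {4,5,6,7}->{7}
Constraint 3 (W < V) on D(W)={3} D(V)={4}: no change
Constraint 4 (W < V) on D(W)={3} D(V)={4}: no change
So after all 4 constraints: D(Z) = {7}

Answer: {7}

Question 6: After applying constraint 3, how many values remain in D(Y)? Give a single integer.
Answer: 5

Derivation:
Constraint 1 (Y < V) on D(Y)={3,4,5,6,7,9} D(V)={3,4,5,7,9}: Y {3,4,5,6,7,9}->{3,4,5,6,7}; V {3,4,5,7,9}->{4,5,7,9}
Constraint 2 (W + V = Z) on D(W)={3,4,5,6,7,8} D(V)={4,5,7,9} D(Z)={4,5,6,7}: W {3,4,5,6,7,8}->{3}; V {4,5,7,9}->{4}; Z {4,5,6,7}->{7}
Constraint 3 (W < V) on D(W)={3} D(V)={4}: no change
So after constraint 3: D(Y)={3,4,5,6,7}, size = 5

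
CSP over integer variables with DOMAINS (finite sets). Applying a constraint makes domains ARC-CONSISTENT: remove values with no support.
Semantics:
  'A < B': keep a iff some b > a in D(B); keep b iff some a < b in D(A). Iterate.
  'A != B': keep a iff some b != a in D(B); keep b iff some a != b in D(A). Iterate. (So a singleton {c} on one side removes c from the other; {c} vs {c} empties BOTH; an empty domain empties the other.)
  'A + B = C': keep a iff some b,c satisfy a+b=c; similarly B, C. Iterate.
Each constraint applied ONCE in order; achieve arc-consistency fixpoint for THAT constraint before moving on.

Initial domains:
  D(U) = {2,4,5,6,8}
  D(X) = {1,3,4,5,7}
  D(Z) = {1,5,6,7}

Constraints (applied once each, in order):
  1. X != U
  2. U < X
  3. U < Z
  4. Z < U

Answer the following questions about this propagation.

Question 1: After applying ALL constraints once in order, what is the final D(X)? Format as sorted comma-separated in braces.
Constraint 1 (X != U) on D(X)={1,3,4,5,7} D(U)={2,4,5,6,8}: no change
Constraint 2 (U < X) on D(U)={2,4,5,6,8} D(X)={1,3,4,5,7}: U {2,4,5,6,8}->{2,4,5,6}; X {1,3,4,5,7}->{3,4,5,7}
Constraint 3 (U < Z) on D(U)={2,4,5,6} D(Z)={1,5,6,7}: Z {1,5,6,7}->{5,6,7}
Constraint 4 (Z < U) on D(Z)={5,6,7} D(U)={2,4,5,6}: Z {5,6,7}->{5}; U {2,4,5,6}->{6}
So after all 4 constraints: D(X) = {3,4,5,7}

Answer: {3,4,5,7}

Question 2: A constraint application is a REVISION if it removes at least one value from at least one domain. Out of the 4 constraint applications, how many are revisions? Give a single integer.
Answer: 3

Derivation:
Constraint 1 (X != U) on D(X)={1,3,4,5,7} D(U)={2,4,5,6,8}: no change => not a revision
Constraint 2 (U < X) on D(U)={2,4,5,6,8} D(X)={1,3,4,5,7}: U {2,4,5,6,8}->{2,4,5,6}; X {1,3,4,5,7}->{3,4,5,7} => REVISION
Constraint 3 (U < Z) on D(U)={2,4,5,6} D(Z)={1,5,6,7}: Z {1,5,6,7}->{5,6,7} => REVISION
Constraint 4 (Z < U) on D(Z)={5,6,7} D(U)={2,4,5,6}: Z {5,6,7}->{5}; U {2,4,5,6}->{6} => REVISION
Total revisions = 3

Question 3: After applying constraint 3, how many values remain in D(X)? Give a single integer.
Answer: 4

Derivation:
Constraint 1 (X != U) on D(X)={1,3,4,5,7} D(U)={2,4,5,6,8}: no change
Constraint 2 (U < X) on D(U)={2,4,5,6,8} D(X)={1,3,4,5,7}: U {2,4,5,6,8}->{2,4,5,6}; X {1,3,4,5,7}->{3,4,5,7}
Constraint 3 (U < Z) on D(U)={2,4,5,6} D(Z)={1,5,6,7}: Z {1,5,6,7}->{5,6,7}
So after constraint 3: D(X)={3,4,5,7}, size = 4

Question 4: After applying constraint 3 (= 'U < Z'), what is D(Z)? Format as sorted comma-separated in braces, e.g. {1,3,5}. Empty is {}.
Constraint 1 (X != U) on D(X)={1,3,4,5,7} D(U)={2,4,5,6,8}: no change
Constraint 2 (U < X) on D(U)={2,4,5,6,8} D(X)={1,3,4,5,7}: U {2,4,5,6,8}->{2,4,5,6}; X {1,3,4,5,7}->{3,4,5,7}
Constraint 3 (U < Z) on D(U)={2,4,5,6} D(Z)={1,5,6,7}: Z {1,5,6,7}->{5,6,7}
So after constraint 3: D(Z) = {5,6,7}

Answer: {5,6,7}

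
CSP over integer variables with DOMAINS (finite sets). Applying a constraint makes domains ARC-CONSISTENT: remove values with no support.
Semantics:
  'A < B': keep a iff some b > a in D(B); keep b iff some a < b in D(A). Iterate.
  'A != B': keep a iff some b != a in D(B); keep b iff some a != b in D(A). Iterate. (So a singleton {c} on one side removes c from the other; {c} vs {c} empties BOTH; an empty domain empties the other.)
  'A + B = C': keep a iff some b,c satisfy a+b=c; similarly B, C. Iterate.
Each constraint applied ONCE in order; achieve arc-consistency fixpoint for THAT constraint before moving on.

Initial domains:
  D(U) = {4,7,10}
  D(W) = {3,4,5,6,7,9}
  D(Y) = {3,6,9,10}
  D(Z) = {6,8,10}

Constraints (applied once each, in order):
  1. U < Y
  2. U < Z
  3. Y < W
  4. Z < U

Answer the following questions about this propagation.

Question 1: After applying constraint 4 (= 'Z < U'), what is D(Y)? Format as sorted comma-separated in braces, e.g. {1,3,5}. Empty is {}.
Constraint 1 (U < Y) on D(U)={4,7,10} D(Y)={3,6,9,10}: U {4,7,10}->{4,7}; Y {3,6,9,10}->{6,9,10}
Constraint 2 (U < Z) on D(U)={4,7} D(Z)={6,8,10}: no change
Constraint 3 (Y < W) on D(Y)={6,9,10} D(W)={3,4,5,6,7,9}: Y {6,9,10}->{6}; W {3,4,5,6,7,9}->{7,9}
Constraint 4 (Z < U) on D(Z)={6,8,10} D(U)={4,7}: Z {6,8,10}->{6}; U {4,7}->{7}
So after constraint 4: D(Y) = {6}

Answer: {6}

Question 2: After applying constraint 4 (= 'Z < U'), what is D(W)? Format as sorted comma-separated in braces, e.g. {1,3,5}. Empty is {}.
Constraint 1 (U < Y) on D(U)={4,7,10} D(Y)={3,6,9,10}: U {4,7,10}->{4,7}; Y {3,6,9,10}->{6,9,10}
Constraint 2 (U < Z) on D(U)={4,7} D(Z)={6,8,10}: no change
Constraint 3 (Y < W) on D(Y)={6,9,10} D(W)={3,4,5,6,7,9}: Y {6,9,10}->{6}; W {3,4,5,6,7,9}->{7,9}
Constraint 4 (Z < U) on D(Z)={6,8,10} D(U)={4,7}: Z {6,8,10}->{6}; U {4,7}->{7}
So after constraint 4: D(W) = {7,9}

Answer: {7,9}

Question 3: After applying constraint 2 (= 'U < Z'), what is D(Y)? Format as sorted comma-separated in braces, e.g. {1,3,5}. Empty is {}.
Answer: {6,9,10}

Derivation:
Constraint 1 (U < Y) on D(U)={4,7,10} D(Y)={3,6,9,10}: U {4,7,10}->{4,7}; Y {3,6,9,10}->{6,9,10}
Constraint 2 (U < Z) on D(U)={4,7} D(Z)={6,8,10}: no change
So after constraint 2: D(Y) = {6,9,10}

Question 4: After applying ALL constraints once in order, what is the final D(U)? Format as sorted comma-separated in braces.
Constraint 1 (U < Y) on D(U)={4,7,10} D(Y)={3,6,9,10}: U {4,7,10}->{4,7}; Y {3,6,9,10}->{6,9,10}
Constraint 2 (U < Z) on D(U)={4,7} D(Z)={6,8,10}: no change
Constraint 3 (Y < W) on D(Y)={6,9,10} D(W)={3,4,5,6,7,9}: Y {6,9,10}->{6}; W {3,4,5,6,7,9}->{7,9}
Constraint 4 (Z < U) on D(Z)={6,8,10} D(U)={4,7}: Z {6,8,10}->{6}; U {4,7}->{7}
So after all 4 constraints: D(U) = {7}

Answer: {7}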